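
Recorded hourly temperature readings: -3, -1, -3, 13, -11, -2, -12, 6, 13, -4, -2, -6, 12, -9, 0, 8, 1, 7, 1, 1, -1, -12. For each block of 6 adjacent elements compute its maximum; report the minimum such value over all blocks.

-3 -1 -3 13 -11 -2 → max 13
-1 -3 13 -11 -2 -12 → max 13
-3 13 -11 -2 -12 6 → max 13
13 -11 -2 -12 6 13 → max 13
-11 -2 -12 6 13 -4 → max 13
-2 -12 6 13 -4 -2 → max 13
-12 6 13 -4 -2 -6 → max 13
6 13 -4 -2 -6 12 → max 13
13 -4 -2 -6 12 -9 → max 13
-4 -2 -6 12 -9 0 → max 12
-2 -6 12 -9 0 8 → max 12
-6 12 -9 0 8 1 → max 12
12 -9 0 8 1 7 → max 12
-9 0 8 1 7 1 → max 8
0 8 1 7 1 1 → max 8
8 1 7 1 1 -1 → max 8
1 7 1 1 -1 -12 → max 7
Minimum of these is 7.

7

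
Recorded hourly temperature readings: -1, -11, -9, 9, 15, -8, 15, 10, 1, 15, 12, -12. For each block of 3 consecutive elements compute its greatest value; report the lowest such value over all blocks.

[-1, -11, -9] → max -1
[-11, -9, 9] → max 9
[-9, 9, 15] → max 15
[9, 15, -8] → max 15
[15, -8, 15] → max 15
[-8, 15, 10] → max 15
[15, 10, 1] → max 15
[10, 1, 15] → max 15
[1, 15, 12] → max 15
[15, 12, -12] → max 15
Lowest of these is -1.

-1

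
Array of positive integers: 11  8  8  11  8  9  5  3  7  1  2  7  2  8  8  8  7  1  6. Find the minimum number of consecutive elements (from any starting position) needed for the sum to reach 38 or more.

Extend right; whenever the sum reaches 38, record the length and shrink from the left:
add 11: running sum 11 < 38
add 8: running sum 19 < 38
add 8: running sum 27 < 38
add 11: shortest ending here [11, 8, 8, 11] sum 38, len 4
add 8: shortest ending here [11, 8, 8, 11, 8] sum 46, len 5
add 9: shortest ending here [8, 8, 11, 8, 9] sum 44, len 5
add 5: shortest ending here [8, 11, 8, 9, 5] sum 41, len 5
add 3: shortest ending here [8, 11, 8, 9, 5, 3] sum 44, len 6
add 7: shortest ending here [11, 8, 9, 5, 3, 7] sum 43, len 6
add 1: shortest ending here [11, 8, 9, 5, 3, 7, 1] sum 44, len 7
add 2: shortest ending here [11, 8, 9, 5, 3, 7, 1, 2] sum 46, len 8
add 7: shortest ending here [8, 9, 5, 3, 7, 1, 2, 7] sum 42, len 8
add 2: shortest ending here [8, 9, 5, 3, 7, 1, 2, 7, 2] sum 44, len 9
add 8: shortest ending here [9, 5, 3, 7, 1, 2, 7, 2, 8] sum 44, len 9
add 8: shortest ending here [3, 7, 1, 2, 7, 2, 8, 8] sum 38, len 8
add 8: shortest ending here [7, 1, 2, 7, 2, 8, 8, 8] sum 43, len 8
add 7: shortest ending here [7, 2, 8, 8, 8, 7] sum 40, len 6
add 1: shortest ending here [7, 2, 8, 8, 8, 7, 1] sum 41, len 7
add 6: shortest ending here [8, 8, 8, 7, 1, 6] sum 38, len 6
Shortest qualifying length: 4.

4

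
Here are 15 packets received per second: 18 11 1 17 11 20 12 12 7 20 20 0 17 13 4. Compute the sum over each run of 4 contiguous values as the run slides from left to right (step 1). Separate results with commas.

(18, 11, 1, 17) → sum 47
(11, 1, 17, 11) → sum 40
(1, 17, 11, 20) → sum 49
(17, 11, 20, 12) → sum 60
(11, 20, 12, 12) → sum 55
(20, 12, 12, 7) → sum 51
(12, 12, 7, 20) → sum 51
(12, 7, 20, 20) → sum 59
(7, 20, 20, 0) → sum 47
(20, 20, 0, 17) → sum 57
(20, 0, 17, 13) → sum 50
(0, 17, 13, 4) → sum 34

47, 40, 49, 60, 55, 51, 51, 59, 47, 57, 50, 34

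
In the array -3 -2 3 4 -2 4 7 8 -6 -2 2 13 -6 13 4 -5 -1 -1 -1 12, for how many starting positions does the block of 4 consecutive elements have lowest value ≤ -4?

11

-3 -2 3 4 → min -3
-2 3 4 -2 → min -2
3 4 -2 4 → min -2
4 -2 4 7 → min -2
-2 4 7 8 → min -2
4 7 8 -6 → min -6  ≤ -4 ✓
7 8 -6 -2 → min -6  ≤ -4 ✓
8 -6 -2 2 → min -6  ≤ -4 ✓
-6 -2 2 13 → min -6  ≤ -4 ✓
-2 2 13 -6 → min -6  ≤ -4 ✓
2 13 -6 13 → min -6  ≤ -4 ✓
13 -6 13 4 → min -6  ≤ -4 ✓
-6 13 4 -5 → min -6  ≤ -4 ✓
13 4 -5 -1 → min -5  ≤ -4 ✓
4 -5 -1 -1 → min -5  ≤ -4 ✓
-5 -1 -1 -1 → min -5  ≤ -4 ✓
-1 -1 -1 12 → min -1
11 windows satisfy the condition.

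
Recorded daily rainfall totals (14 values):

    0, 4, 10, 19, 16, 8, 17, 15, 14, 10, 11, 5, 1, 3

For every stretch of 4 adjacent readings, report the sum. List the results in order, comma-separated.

[0, 4, 10, 19] → sum 33
[4, 10, 19, 16] → sum 49
[10, 19, 16, 8] → sum 53
[19, 16, 8, 17] → sum 60
[16, 8, 17, 15] → sum 56
[8, 17, 15, 14] → sum 54
[17, 15, 14, 10] → sum 56
[15, 14, 10, 11] → sum 50
[14, 10, 11, 5] → sum 40
[10, 11, 5, 1] → sum 27
[11, 5, 1, 3] → sum 20

33, 49, 53, 60, 56, 54, 56, 50, 40, 27, 20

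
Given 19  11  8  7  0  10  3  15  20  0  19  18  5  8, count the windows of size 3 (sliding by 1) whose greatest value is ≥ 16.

7

19 11 8 → max 19  ≥ 16 ✓
11 8 7 → max 11
8 7 0 → max 8
7 0 10 → max 10
0 10 3 → max 10
10 3 15 → max 15
3 15 20 → max 20  ≥ 16 ✓
15 20 0 → max 20  ≥ 16 ✓
20 0 19 → max 20  ≥ 16 ✓
0 19 18 → max 19  ≥ 16 ✓
19 18 5 → max 19  ≥ 16 ✓
18 5 8 → max 18  ≥ 16 ✓
7 windows satisfy the condition.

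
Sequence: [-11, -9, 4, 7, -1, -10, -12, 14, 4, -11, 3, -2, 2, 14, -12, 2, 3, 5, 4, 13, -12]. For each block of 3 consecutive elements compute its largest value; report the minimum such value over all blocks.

Window maxs for each of the 19 positions:
-11 -9 4 → max 4
-9 4 7 → max 7
4 7 -1 → max 7
7 -1 -10 → max 7
-1 -10 -12 → max -1
-10 -12 14 → max 14
-12 14 4 → max 14
14 4 -11 → max 14
4 -11 3 → max 4
-11 3 -2 → max 3
3 -2 2 → max 3
-2 2 14 → max 14
2 14 -12 → max 14
14 -12 2 → max 14
-12 2 3 → max 3
2 3 5 → max 5
3 5 4 → max 5
5 4 13 → max 13
4 13 -12 → max 13
Minimum of these is -1.

-1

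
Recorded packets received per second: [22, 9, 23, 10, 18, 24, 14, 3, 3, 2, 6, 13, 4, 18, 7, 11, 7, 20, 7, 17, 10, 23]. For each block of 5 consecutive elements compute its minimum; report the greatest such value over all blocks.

10

(22, 9, 23, 10, 18) → min 9
(9, 23, 10, 18, 24) → min 9
(23, 10, 18, 24, 14) → min 10
(10, 18, 24, 14, 3) → min 3
(18, 24, 14, 3, 3) → min 3
(24, 14, 3, 3, 2) → min 2
(14, 3, 3, 2, 6) → min 2
(3, 3, 2, 6, 13) → min 2
(3, 2, 6, 13, 4) → min 2
(2, 6, 13, 4, 18) → min 2
(6, 13, 4, 18, 7) → min 4
(13, 4, 18, 7, 11) → min 4
(4, 18, 7, 11, 7) → min 4
(18, 7, 11, 7, 20) → min 7
(7, 11, 7, 20, 7) → min 7
(11, 7, 20, 7, 17) → min 7
(7, 20, 7, 17, 10) → min 7
(20, 7, 17, 10, 23) → min 7
Greatest of these is 10.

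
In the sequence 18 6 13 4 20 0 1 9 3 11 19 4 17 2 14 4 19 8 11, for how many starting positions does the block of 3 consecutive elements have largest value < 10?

18 6 13 → max 18
6 13 4 → max 13
13 4 20 → max 20
4 20 0 → max 20
20 0 1 → max 20
0 1 9 → max 9  < 10 ✓
1 9 3 → max 9  < 10 ✓
9 3 11 → max 11
3 11 19 → max 19
11 19 4 → max 19
19 4 17 → max 19
4 17 2 → max 17
17 2 14 → max 17
2 14 4 → max 14
14 4 19 → max 19
4 19 8 → max 19
19 8 11 → max 19
2 windows satisfy the condition.

2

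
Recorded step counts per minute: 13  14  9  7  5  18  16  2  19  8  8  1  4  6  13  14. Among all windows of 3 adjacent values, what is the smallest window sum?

11

13 14 9 → sum 36
14 9 7 → sum 30
9 7 5 → sum 21
7 5 18 → sum 30
5 18 16 → sum 39
18 16 2 → sum 36
16 2 19 → sum 37
2 19 8 → sum 29
19 8 8 → sum 35
8 8 1 → sum 17
8 1 4 → sum 13
1 4 6 → sum 11
4 6 13 → sum 23
6 13 14 → sum 33
Smallest of these is 11.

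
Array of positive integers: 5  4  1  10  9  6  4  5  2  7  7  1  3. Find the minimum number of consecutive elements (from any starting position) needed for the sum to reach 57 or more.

11

Extend right; whenever the sum reaches 57, record the length and shrink from the left:
add 5: running sum 5 < 57
add 4: running sum 9 < 57
add 1: running sum 10 < 57
add 10: running sum 20 < 57
add 9: running sum 29 < 57
add 6: running sum 35 < 57
add 4: running sum 39 < 57
add 5: running sum 44 < 57
add 2: running sum 46 < 57
add 7: running sum 53 < 57
end 10: [5, 4, 1, 10, 9, 6, 4, 5, 2, 7, 7] sum 60, len 11
end 11: [5, 4, 1, 10, 9, 6, 4, 5, 2, 7, 7, 1] sum 61, len 12
end 12: [4, 1, 10, 9, 6, 4, 5, 2, 7, 7, 1, 3] sum 59, len 12
Shortest qualifying length: 11.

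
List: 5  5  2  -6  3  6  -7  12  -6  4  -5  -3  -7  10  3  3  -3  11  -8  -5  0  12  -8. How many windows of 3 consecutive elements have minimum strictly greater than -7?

11

[5, 5, 2] → min 2  > -7 ✓
[5, 2, -6] → min -6  > -7 ✓
[2, -6, 3] → min -6  > -7 ✓
[-6, 3, 6] → min -6  > -7 ✓
[3, 6, -7] → min -7
[6, -7, 12] → min -7
[-7, 12, -6] → min -7
[12, -6, 4] → min -6  > -7 ✓
[-6, 4, -5] → min -6  > -7 ✓
[4, -5, -3] → min -5  > -7 ✓
[-5, -3, -7] → min -7
[-3, -7, 10] → min -7
[-7, 10, 3] → min -7
[10, 3, 3] → min 3  > -7 ✓
[3, 3, -3] → min -3  > -7 ✓
[3, -3, 11] → min -3  > -7 ✓
[-3, 11, -8] → min -8
[11, -8, -5] → min -8
[-8, -5, 0] → min -8
[-5, 0, 12] → min -5  > -7 ✓
[0, 12, -8] → min -8
11 windows satisfy the condition.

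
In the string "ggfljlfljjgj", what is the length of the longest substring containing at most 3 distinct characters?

[g] 1 distinct, len 1
[g, g] 1 distinct, len 2
[g, g, f] 2 distinct, len 3
[g, g, f, l] 3 distinct, len 4
[f, l, j] 3 distinct, len 3
[f, l, j, l] 3 distinct, len 4
[f, l, j, l, f] 3 distinct, len 5
[f, l, j, l, f, l] 3 distinct, len 6
[f, l, j, l, f, l, j] 3 distinct, len 7
[f, l, j, l, f, l, j, j] 3 distinct, len 8
[l, j, j, g] 3 distinct, len 4
[l, j, j, g, j] 3 distinct, len 5
Longest length with ≤3 distinct: 8.

8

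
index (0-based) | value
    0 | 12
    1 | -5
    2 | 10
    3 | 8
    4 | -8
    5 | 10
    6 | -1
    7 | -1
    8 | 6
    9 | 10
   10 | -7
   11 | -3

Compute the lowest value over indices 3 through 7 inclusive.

Elements at indices 3..7: 8, -8, 10, -1, -1
min(8, -8, 10, -1, -1) = -8

-8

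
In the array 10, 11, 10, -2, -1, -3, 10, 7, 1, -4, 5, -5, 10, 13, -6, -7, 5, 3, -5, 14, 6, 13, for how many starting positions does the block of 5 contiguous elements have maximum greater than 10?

10

10 11 10 -2 -1 → max 11  > 10 ✓
11 10 -2 -1 -3 → max 11  > 10 ✓
10 -2 -1 -3 10 → max 10
-2 -1 -3 10 7 → max 10
-1 -3 10 7 1 → max 10
-3 10 7 1 -4 → max 10
10 7 1 -4 5 → max 10
7 1 -4 5 -5 → max 7
1 -4 5 -5 10 → max 10
-4 5 -5 10 13 → max 13  > 10 ✓
5 -5 10 13 -6 → max 13  > 10 ✓
-5 10 13 -6 -7 → max 13  > 10 ✓
10 13 -6 -7 5 → max 13  > 10 ✓
13 -6 -7 5 3 → max 13  > 10 ✓
-6 -7 5 3 -5 → max 5
-7 5 3 -5 14 → max 14  > 10 ✓
5 3 -5 14 6 → max 14  > 10 ✓
3 -5 14 6 13 → max 14  > 10 ✓
10 windows satisfy the condition.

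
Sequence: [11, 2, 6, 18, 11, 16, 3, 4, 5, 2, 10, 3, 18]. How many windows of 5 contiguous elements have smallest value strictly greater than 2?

3

[11, 2, 6, 18, 11] → min 2
[2, 6, 18, 11, 16] → min 2
[6, 18, 11, 16, 3] → min 3  > 2 ✓
[18, 11, 16, 3, 4] → min 3  > 2 ✓
[11, 16, 3, 4, 5] → min 3  > 2 ✓
[16, 3, 4, 5, 2] → min 2
[3, 4, 5, 2, 10] → min 2
[4, 5, 2, 10, 3] → min 2
[5, 2, 10, 3, 18] → min 2
3 windows satisfy the condition.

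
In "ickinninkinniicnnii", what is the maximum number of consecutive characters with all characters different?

add i: [i] len 1
add c: [i, c] len 2
add k: [i, c, k] len 3
add i (repeat i, move left end past it): [c, k, i] len 3
add n: [c, k, i, n] len 4
add n (repeat n, move left end past it): [n] len 1
add i: [n, i] len 2
add n (repeat n, move left end past it): [i, n] len 2
add k: [i, n, k] len 3
add i (repeat i, move left end past it): [n, k, i] len 3
add n (repeat n, move left end past it): [k, i, n] len 3
add n (repeat n, move left end past it): [n] len 1
add i: [n, i] len 2
add i (repeat i, move left end past it): [i] len 1
add c: [i, c] len 2
add n: [i, c, n] len 3
add n (repeat n, move left end past it): [n] len 1
add i: [n, i] len 2
add i (repeat i, move left end past it): [i] len 1
Longest all-distinct length: 4.

4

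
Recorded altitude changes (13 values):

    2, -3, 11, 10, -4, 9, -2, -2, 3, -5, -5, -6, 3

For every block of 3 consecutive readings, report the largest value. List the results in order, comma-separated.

2 -3 11 → max 11
-3 11 10 → max 11
11 10 -4 → max 11
10 -4 9 → max 10
-4 9 -2 → max 9
9 -2 -2 → max 9
-2 -2 3 → max 3
-2 3 -5 → max 3
3 -5 -5 → max 3
-5 -5 -6 → max -5
-5 -6 3 → max 3

11, 11, 11, 10, 9, 9, 3, 3, 3, -5, 3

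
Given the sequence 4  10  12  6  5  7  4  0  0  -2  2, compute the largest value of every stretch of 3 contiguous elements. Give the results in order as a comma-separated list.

(4, 10, 12) → max 12
(10, 12, 6) → max 12
(12, 6, 5) → max 12
(6, 5, 7) → max 7
(5, 7, 4) → max 7
(7, 4, 0) → max 7
(4, 0, 0) → max 4
(0, 0, -2) → max 0
(0, -2, 2) → max 2

12, 12, 12, 7, 7, 7, 4, 0, 2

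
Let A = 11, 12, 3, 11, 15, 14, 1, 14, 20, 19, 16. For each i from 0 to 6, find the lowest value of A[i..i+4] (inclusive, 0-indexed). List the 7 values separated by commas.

3, 3, 1, 1, 1, 1, 1

Sliding a size-5 window across the 11 values:
11 12 3 11 15 → min 3
12 3 11 15 14 → min 3
3 11 15 14 1 → min 1
11 15 14 1 14 → min 1
15 14 1 14 20 → min 1
14 1 14 20 19 → min 1
1 14 20 19 16 → min 1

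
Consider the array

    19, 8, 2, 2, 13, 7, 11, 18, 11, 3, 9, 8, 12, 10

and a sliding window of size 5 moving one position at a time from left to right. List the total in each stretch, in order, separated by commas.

19 8 2 2 13 → sum 44
8 2 2 13 7 → sum 32
2 2 13 7 11 → sum 35
2 13 7 11 18 → sum 51
13 7 11 18 11 → sum 60
7 11 18 11 3 → sum 50
11 18 11 3 9 → sum 52
18 11 3 9 8 → sum 49
11 3 9 8 12 → sum 43
3 9 8 12 10 → sum 42

44, 32, 35, 51, 60, 50, 52, 49, 43, 42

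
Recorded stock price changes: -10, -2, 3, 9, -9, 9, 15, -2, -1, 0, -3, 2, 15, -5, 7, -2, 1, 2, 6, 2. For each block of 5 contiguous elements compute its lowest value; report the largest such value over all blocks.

[-10, -2, 3, 9, -9] → min -10
[-2, 3, 9, -9, 9] → min -9
[3, 9, -9, 9, 15] → min -9
[9, -9, 9, 15, -2] → min -9
[-9, 9, 15, -2, -1] → min -9
[9, 15, -2, -1, 0] → min -2
[15, -2, -1, 0, -3] → min -3
[-2, -1, 0, -3, 2] → min -3
[-1, 0, -3, 2, 15] → min -3
[0, -3, 2, 15, -5] → min -5
[-3, 2, 15, -5, 7] → min -5
[2, 15, -5, 7, -2] → min -5
[15, -5, 7, -2, 1] → min -5
[-5, 7, -2, 1, 2] → min -5
[7, -2, 1, 2, 6] → min -2
[-2, 1, 2, 6, 2] → min -2
Largest of these is -2.

-2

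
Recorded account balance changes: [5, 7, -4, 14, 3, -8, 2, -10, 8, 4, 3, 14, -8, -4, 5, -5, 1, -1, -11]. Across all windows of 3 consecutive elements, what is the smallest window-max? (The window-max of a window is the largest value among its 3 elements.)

1

Window maxs for each of the 17 positions:
[5, 7, -4] → max 7
[7, -4, 14] → max 14
[-4, 14, 3] → max 14
[14, 3, -8] → max 14
[3, -8, 2] → max 3
[-8, 2, -10] → max 2
[2, -10, 8] → max 8
[-10, 8, 4] → max 8
[8, 4, 3] → max 8
[4, 3, 14] → max 14
[3, 14, -8] → max 14
[14, -8, -4] → max 14
[-8, -4, 5] → max 5
[-4, 5, -5] → max 5
[5, -5, 1] → max 5
[-5, 1, -1] → max 1
[1, -1, -11] → max 1
Smallest of these is 1.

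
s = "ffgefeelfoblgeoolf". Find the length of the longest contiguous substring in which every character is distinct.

6

[f] len 1
[f] len 1
[f, g] len 2
[f, g, e] len 3
[g, e, f] len 3
[f, e] len 2
[e] len 1
[e, l] len 2
[e, l, f] len 3
[e, l, f, o] len 4
[e, l, f, o, b] len 5
[f, o, b, l] len 4
[f, o, b, l, g] len 5
[f, o, b, l, g, e] len 6
[b, l, g, e, o] len 5
[o] len 1
[o, l] len 2
[o, l, f] len 3
Longest all-distinct length: 6.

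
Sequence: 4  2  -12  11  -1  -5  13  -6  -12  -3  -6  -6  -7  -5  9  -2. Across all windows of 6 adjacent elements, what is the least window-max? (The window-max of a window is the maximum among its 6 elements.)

-3

[4, 2, -12, 11, -1, -5] → max 11
[2, -12, 11, -1, -5, 13] → max 13
[-12, 11, -1, -5, 13, -6] → max 13
[11, -1, -5, 13, -6, -12] → max 13
[-1, -5, 13, -6, -12, -3] → max 13
[-5, 13, -6, -12, -3, -6] → max 13
[13, -6, -12, -3, -6, -6] → max 13
[-6, -12, -3, -6, -6, -7] → max -3
[-12, -3, -6, -6, -7, -5] → max -3
[-3, -6, -6, -7, -5, 9] → max 9
[-6, -6, -7, -5, 9, -2] → max 9
Least of these is -3.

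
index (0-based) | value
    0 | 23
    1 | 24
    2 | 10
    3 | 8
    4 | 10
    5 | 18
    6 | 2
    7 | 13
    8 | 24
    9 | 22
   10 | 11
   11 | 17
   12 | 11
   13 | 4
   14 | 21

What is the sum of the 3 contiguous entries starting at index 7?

Elements at indices 7..9: 13, 24, 22
sum(13, 24, 22) = 59

59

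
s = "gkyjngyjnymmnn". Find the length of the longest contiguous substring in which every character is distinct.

5

add g: [g] len 1
add k: [g, k] len 2
add y: [g, k, y] len 3
add j: [g, k, y, j] len 4
add n: [g, k, y, j, n] len 5
add g (repeat g, move left end past it): [k, y, j, n, g] len 5
add y (repeat y, move left end past it): [j, n, g, y] len 4
add j (repeat j, move left end past it): [n, g, y, j] len 4
add n (repeat n, move left end past it): [g, y, j, n] len 4
add y (repeat y, move left end past it): [j, n, y] len 3
add m: [j, n, y, m] len 4
add m (repeat m, move left end past it): [m] len 1
add n: [m, n] len 2
add n (repeat n, move left end past it): [n] len 1
Longest all-distinct length: 5.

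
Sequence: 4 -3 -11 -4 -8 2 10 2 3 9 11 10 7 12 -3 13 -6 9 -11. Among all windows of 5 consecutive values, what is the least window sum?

-24

4 -3 -11 -4 -8 → sum -22
-3 -11 -4 -8 2 → sum -24
-11 -4 -8 2 10 → sum -11
-4 -8 2 10 2 → sum 2
-8 2 10 2 3 → sum 9
2 10 2 3 9 → sum 26
10 2 3 9 11 → sum 35
2 3 9 11 10 → sum 35
3 9 11 10 7 → sum 40
9 11 10 7 12 → sum 49
11 10 7 12 -3 → sum 37
10 7 12 -3 13 → sum 39
7 12 -3 13 -6 → sum 23
12 -3 13 -6 9 → sum 25
-3 13 -6 9 -11 → sum 2
Least of these is -24.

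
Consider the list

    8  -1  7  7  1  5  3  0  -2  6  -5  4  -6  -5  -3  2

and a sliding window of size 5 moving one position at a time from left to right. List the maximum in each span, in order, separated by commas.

8 -1 7 7 1 → max 8
-1 7 7 1 5 → max 7
7 7 1 5 3 → max 7
7 1 5 3 0 → max 7
1 5 3 0 -2 → max 5
5 3 0 -2 6 → max 6
3 0 -2 6 -5 → max 6
0 -2 6 -5 4 → max 6
-2 6 -5 4 -6 → max 6
6 -5 4 -6 -5 → max 6
-5 4 -6 -5 -3 → max 4
4 -6 -5 -3 2 → max 4

8, 7, 7, 7, 5, 6, 6, 6, 6, 6, 4, 4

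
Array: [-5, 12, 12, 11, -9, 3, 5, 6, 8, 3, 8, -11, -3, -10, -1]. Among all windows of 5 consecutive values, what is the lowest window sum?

-17

-5 12 12 11 -9 → sum 21
12 12 11 -9 3 → sum 29
12 11 -9 3 5 → sum 22
11 -9 3 5 6 → sum 16
-9 3 5 6 8 → sum 13
3 5 6 8 3 → sum 25
5 6 8 3 8 → sum 30
6 8 3 8 -11 → sum 14
8 3 8 -11 -3 → sum 5
3 8 -11 -3 -10 → sum -13
8 -11 -3 -10 -1 → sum -17
Lowest of these is -17.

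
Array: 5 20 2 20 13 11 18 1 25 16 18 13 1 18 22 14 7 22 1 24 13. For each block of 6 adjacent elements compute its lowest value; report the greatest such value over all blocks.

Window mins for each of the 16 positions:
5 20 2 20 13 11 → min 2
20 2 20 13 11 18 → min 2
2 20 13 11 18 1 → min 1
20 13 11 18 1 25 → min 1
13 11 18 1 25 16 → min 1
11 18 1 25 16 18 → min 1
18 1 25 16 18 13 → min 1
1 25 16 18 13 1 → min 1
25 16 18 13 1 18 → min 1
16 18 13 1 18 22 → min 1
18 13 1 18 22 14 → min 1
13 1 18 22 14 7 → min 1
1 18 22 14 7 22 → min 1
18 22 14 7 22 1 → min 1
22 14 7 22 1 24 → min 1
14 7 22 1 24 13 → min 1
Greatest of these is 2.

2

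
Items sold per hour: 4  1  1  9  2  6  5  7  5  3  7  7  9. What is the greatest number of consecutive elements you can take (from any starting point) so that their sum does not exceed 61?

12

[4] sum 4 len 1
[4, 1] sum 5 len 2
[4, 1, 1] sum 6 len 3
[4, 1, 1, 9] sum 15 len 4
[4, 1, 1, 9, 2] sum 17 len 5
[4, 1, 1, 9, 2, 6] sum 23 len 6
[4, 1, 1, 9, 2, 6, 5] sum 28 len 7
[4, 1, 1, 9, 2, 6, 5, 7] sum 35 len 8
[4, 1, 1, 9, 2, 6, 5, 7, 5] sum 40 len 9
[4, 1, 1, 9, 2, 6, 5, 7, 5, 3] sum 43 len 10
[4, 1, 1, 9, 2, 6, 5, 7, 5, 3, 7] sum 50 len 11
[4, 1, 1, 9, 2, 6, 5, 7, 5, 3, 7, 7] sum 57 len 12
[1, 9, 2, 6, 5, 7, 5, 3, 7, 7, 9] sum 61 len 11
Longest length seen: 12.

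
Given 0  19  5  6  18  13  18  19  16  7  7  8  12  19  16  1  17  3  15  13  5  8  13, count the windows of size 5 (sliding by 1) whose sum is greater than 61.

6

[0, 19, 5, 6, 18] → sum 48
[19, 5, 6, 18, 13] → sum 61
[5, 6, 18, 13, 18] → sum 60
[6, 18, 13, 18, 19] → sum 74  > 61 ✓
[18, 13, 18, 19, 16] → sum 84  > 61 ✓
[13, 18, 19, 16, 7] → sum 73  > 61 ✓
[18, 19, 16, 7, 7] → sum 67  > 61 ✓
[19, 16, 7, 7, 8] → sum 57
[16, 7, 7, 8, 12] → sum 50
[7, 7, 8, 12, 19] → sum 53
[7, 8, 12, 19, 16] → sum 62  > 61 ✓
[8, 12, 19, 16, 1] → sum 56
[12, 19, 16, 1, 17] → sum 65  > 61 ✓
[19, 16, 1, 17, 3] → sum 56
[16, 1, 17, 3, 15] → sum 52
[1, 17, 3, 15, 13] → sum 49
[17, 3, 15, 13, 5] → sum 53
[3, 15, 13, 5, 8] → sum 44
[15, 13, 5, 8, 13] → sum 54
6 windows satisfy the condition.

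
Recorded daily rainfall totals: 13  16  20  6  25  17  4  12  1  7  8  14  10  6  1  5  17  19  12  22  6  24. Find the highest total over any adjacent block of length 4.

(13, 16, 20, 6) → sum 55
(16, 20, 6, 25) → sum 67
(20, 6, 25, 17) → sum 68
(6, 25, 17, 4) → sum 52
(25, 17, 4, 12) → sum 58
(17, 4, 12, 1) → sum 34
(4, 12, 1, 7) → sum 24
(12, 1, 7, 8) → sum 28
(1, 7, 8, 14) → sum 30
(7, 8, 14, 10) → sum 39
(8, 14, 10, 6) → sum 38
(14, 10, 6, 1) → sum 31
(10, 6, 1, 5) → sum 22
(6, 1, 5, 17) → sum 29
(1, 5, 17, 19) → sum 42
(5, 17, 19, 12) → sum 53
(17, 19, 12, 22) → sum 70
(19, 12, 22, 6) → sum 59
(12, 22, 6, 24) → sum 64
Highest of these is 70.

70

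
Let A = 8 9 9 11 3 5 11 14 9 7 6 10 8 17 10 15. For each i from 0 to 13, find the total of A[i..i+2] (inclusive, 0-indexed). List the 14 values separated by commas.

26, 29, 23, 19, 19, 30, 34, 30, 22, 23, 24, 35, 35, 42

8 9 9 → sum 26
9 9 11 → sum 29
9 11 3 → sum 23
11 3 5 → sum 19
3 5 11 → sum 19
5 11 14 → sum 30
11 14 9 → sum 34
14 9 7 → sum 30
9 7 6 → sum 22
7 6 10 → sum 23
6 10 8 → sum 24
10 8 17 → sum 35
8 17 10 → sum 35
17 10 15 → sum 42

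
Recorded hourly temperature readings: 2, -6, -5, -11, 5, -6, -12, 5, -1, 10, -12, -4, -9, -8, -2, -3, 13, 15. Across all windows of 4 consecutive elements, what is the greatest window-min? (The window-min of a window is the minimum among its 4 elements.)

Window mins for each of the 15 positions:
2 -6 -5 -11 → min -11
-6 -5 -11 5 → min -11
-5 -11 5 -6 → min -11
-11 5 -6 -12 → min -12
5 -6 -12 5 → min -12
-6 -12 5 -1 → min -12
-12 5 -1 10 → min -12
5 -1 10 -12 → min -12
-1 10 -12 -4 → min -12
10 -12 -4 -9 → min -12
-12 -4 -9 -8 → min -12
-4 -9 -8 -2 → min -9
-9 -8 -2 -3 → min -9
-8 -2 -3 13 → min -8
-2 -3 13 15 → min -3
Greatest of these is -3.

-3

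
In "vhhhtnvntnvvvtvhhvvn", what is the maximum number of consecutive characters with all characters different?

4

add v: [v] len 1
add h: [v, h] len 2
add h (repeat h, move left end past it): [h] len 1
add h (repeat h, move left end past it): [h] len 1
add t: [h, t] len 2
add n: [h, t, n] len 3
add v: [h, t, n, v] len 4
add n (repeat n, move left end past it): [v, n] len 2
add t: [v, n, t] len 3
add n (repeat n, move left end past it): [t, n] len 2
add v: [t, n, v] len 3
add v (repeat v, move left end past it): [v] len 1
add v (repeat v, move left end past it): [v] len 1
add t: [v, t] len 2
add v (repeat v, move left end past it): [t, v] len 2
add h: [t, v, h] len 3
add h (repeat h, move left end past it): [h] len 1
add v: [h, v] len 2
add v (repeat v, move left end past it): [v] len 1
add n: [v, n] len 2
Longest all-distinct length: 4.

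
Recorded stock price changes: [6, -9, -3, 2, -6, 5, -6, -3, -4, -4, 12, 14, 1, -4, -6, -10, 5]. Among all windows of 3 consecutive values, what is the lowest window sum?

-20

Window sums for each of the 15 positions:
(6, -9, -3) → sum -6
(-9, -3, 2) → sum -10
(-3, 2, -6) → sum -7
(2, -6, 5) → sum 1
(-6, 5, -6) → sum -7
(5, -6, -3) → sum -4
(-6, -3, -4) → sum -13
(-3, -4, -4) → sum -11
(-4, -4, 12) → sum 4
(-4, 12, 14) → sum 22
(12, 14, 1) → sum 27
(14, 1, -4) → sum 11
(1, -4, -6) → sum -9
(-4, -6, -10) → sum -20
(-6, -10, 5) → sum -11
Lowest of these is -20.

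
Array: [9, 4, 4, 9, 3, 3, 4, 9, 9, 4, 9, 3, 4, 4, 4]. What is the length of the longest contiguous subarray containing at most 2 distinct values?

5

[9] 1 distinct, len 1
[9, 4] 2 distinct, len 2
[9, 4, 4] 2 distinct, len 3
[9, 4, 4, 9] 2 distinct, len 4
[9, 3] 2 distinct, len 2
[9, 3, 3] 2 distinct, len 3
[3, 3, 4] 2 distinct, len 3
[4, 9] 2 distinct, len 2
[4, 9, 9] 2 distinct, len 3
[4, 9, 9, 4] 2 distinct, len 4
[4, 9, 9, 4, 9] 2 distinct, len 5
[9, 3] 2 distinct, len 2
[3, 4] 2 distinct, len 2
[3, 4, 4] 2 distinct, len 3
[3, 4, 4, 4] 2 distinct, len 4
Longest length with ≤2 distinct: 5.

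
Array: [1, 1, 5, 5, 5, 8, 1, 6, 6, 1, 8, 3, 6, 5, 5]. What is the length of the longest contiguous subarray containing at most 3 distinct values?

Extend right; when distinct count exceeds 3, shrink from the left:
[1] 1 distinct, len 1
[1, 1] 1 distinct, len 2
[1, 1, 5] 2 distinct, len 3
[1, 1, 5, 5] 2 distinct, len 4
[1, 1, 5, 5, 5] 2 distinct, len 5
[1, 1, 5, 5, 5, 8] 3 distinct, len 6
[1, 1, 5, 5, 5, 8, 1] 3 distinct, len 7
[8, 1, 6] 3 distinct, len 3
[8, 1, 6, 6] 3 distinct, len 4
[8, 1, 6, 6, 1] 3 distinct, len 5
[8, 1, 6, 6, 1, 8] 3 distinct, len 6
[1, 8, 3] 3 distinct, len 3
[8, 3, 6] 3 distinct, len 3
[3, 6, 5] 3 distinct, len 3
[3, 6, 5, 5] 3 distinct, len 4
Longest length with ≤3 distinct: 7.

7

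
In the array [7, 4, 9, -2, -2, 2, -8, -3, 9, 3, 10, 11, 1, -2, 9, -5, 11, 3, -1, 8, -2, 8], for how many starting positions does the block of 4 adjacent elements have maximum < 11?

7 4 9 -2 → max 9  < 11 ✓
4 9 -2 -2 → max 9  < 11 ✓
9 -2 -2 2 → max 9  < 11 ✓
-2 -2 2 -8 → max 2  < 11 ✓
-2 2 -8 -3 → max 2  < 11 ✓
2 -8 -3 9 → max 9  < 11 ✓
-8 -3 9 3 → max 9  < 11 ✓
-3 9 3 10 → max 10  < 11 ✓
9 3 10 11 → max 11
3 10 11 1 → max 11
10 11 1 -2 → max 11
11 1 -2 9 → max 11
1 -2 9 -5 → max 9  < 11 ✓
-2 9 -5 11 → max 11
9 -5 11 3 → max 11
-5 11 3 -1 → max 11
11 3 -1 8 → max 11
3 -1 8 -2 → max 8  < 11 ✓
-1 8 -2 8 → max 8  < 11 ✓
11 windows satisfy the condition.

11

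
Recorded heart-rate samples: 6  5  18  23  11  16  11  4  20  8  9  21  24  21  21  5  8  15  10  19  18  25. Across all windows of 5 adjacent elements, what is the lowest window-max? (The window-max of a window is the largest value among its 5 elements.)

Window maxs for each of the 18 positions:
(6, 5, 18, 23, 11) → max 23
(5, 18, 23, 11, 16) → max 23
(18, 23, 11, 16, 11) → max 23
(23, 11, 16, 11, 4) → max 23
(11, 16, 11, 4, 20) → max 20
(16, 11, 4, 20, 8) → max 20
(11, 4, 20, 8, 9) → max 20
(4, 20, 8, 9, 21) → max 21
(20, 8, 9, 21, 24) → max 24
(8, 9, 21, 24, 21) → max 24
(9, 21, 24, 21, 21) → max 24
(21, 24, 21, 21, 5) → max 24
(24, 21, 21, 5, 8) → max 24
(21, 21, 5, 8, 15) → max 21
(21, 5, 8, 15, 10) → max 21
(5, 8, 15, 10, 19) → max 19
(8, 15, 10, 19, 18) → max 19
(15, 10, 19, 18, 25) → max 25
Lowest of these is 19.

19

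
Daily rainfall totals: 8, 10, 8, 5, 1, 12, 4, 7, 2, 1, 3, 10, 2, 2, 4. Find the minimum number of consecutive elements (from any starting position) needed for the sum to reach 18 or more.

Extend right; whenever the sum reaches 18, record the length and shrink from the left:
add 8: running sum 8 < 18
end 1: [8, 10] sum 18, len 2
end 2: [10, 8] sum 18, len 2
end 3: [10, 8, 5] sum 23, len 3
end 4: [10, 8, 5, 1] sum 24, len 4
end 5: [5, 1, 12] sum 18, len 3
end 6: [5, 1, 12, 4] sum 22, len 4
end 7: [12, 4, 7] sum 23, len 3
end 8: [12, 4, 7, 2] sum 25, len 4
end 9: [12, 4, 7, 2, 1] sum 26, len 5
end 10: [12, 4, 7, 2, 1, 3] sum 29, len 6
end 11: [7, 2, 1, 3, 10] sum 23, len 5
end 12: [2, 1, 3, 10, 2] sum 18, len 5
end 13: [1, 3, 10, 2, 2] sum 18, len 5
end 14: [10, 2, 2, 4] sum 18, len 4
Shortest qualifying length: 2.

2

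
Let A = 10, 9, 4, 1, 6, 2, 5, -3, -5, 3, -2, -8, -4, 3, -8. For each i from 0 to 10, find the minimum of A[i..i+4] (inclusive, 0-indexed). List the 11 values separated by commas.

10 9 4 1 6 → min 1
9 4 1 6 2 → min 1
4 1 6 2 5 → min 1
1 6 2 5 -3 → min -3
6 2 5 -3 -5 → min -5
2 5 -3 -5 3 → min -5
5 -3 -5 3 -2 → min -5
-3 -5 3 -2 -8 → min -8
-5 3 -2 -8 -4 → min -8
3 -2 -8 -4 3 → min -8
-2 -8 -4 3 -8 → min -8

1, 1, 1, -3, -5, -5, -5, -8, -8, -8, -8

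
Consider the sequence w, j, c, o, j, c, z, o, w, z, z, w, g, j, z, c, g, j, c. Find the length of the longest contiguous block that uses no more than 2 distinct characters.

4

add w: window [w] (1 distinct), len 1
add j: window [w, j] (2 distinct), len 2
add c: window [j, c] (2 distinct), len 2
add o: window [c, o] (2 distinct), len 2
add j: window [o, j] (2 distinct), len 2
add c: window [j, c] (2 distinct), len 2
add z: window [c, z] (2 distinct), len 2
add o: window [z, o] (2 distinct), len 2
add w: window [o, w] (2 distinct), len 2
add z: window [w, z] (2 distinct), len 2
add z: window [w, z, z] (2 distinct), len 3
add w: window [w, z, z, w] (2 distinct), len 4
add g: window [w, g] (2 distinct), len 2
add j: window [g, j] (2 distinct), len 2
add z: window [j, z] (2 distinct), len 2
add c: window [z, c] (2 distinct), len 2
add g: window [c, g] (2 distinct), len 2
add j: window [g, j] (2 distinct), len 2
add c: window [j, c] (2 distinct), len 2
Longest length with ≤2 distinct: 4.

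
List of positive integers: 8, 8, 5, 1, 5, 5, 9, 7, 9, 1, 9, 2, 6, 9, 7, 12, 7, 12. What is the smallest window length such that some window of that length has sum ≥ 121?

add 8: running sum 8 < 121
add 8: running sum 16 < 121
add 5: running sum 21 < 121
add 1: running sum 22 < 121
add 5: running sum 27 < 121
add 5: running sum 32 < 121
add 9: running sum 41 < 121
add 7: running sum 48 < 121
add 9: running sum 57 < 121
add 1: running sum 58 < 121
add 9: running sum 67 < 121
add 2: running sum 69 < 121
add 6: running sum 75 < 121
add 9: running sum 84 < 121
add 7: running sum 91 < 121
add 12: running sum 103 < 121
add 7: running sum 110 < 121
end 17: [8, 8, 5, 1, 5, 5, 9, 7, 9, 1, 9, 2, 6, 9, 7, 12, 7, 12] sum 122, len 18
Shortest qualifying length: 18.

18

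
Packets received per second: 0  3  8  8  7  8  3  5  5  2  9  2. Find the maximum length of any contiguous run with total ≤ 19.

→ 0: sum 0, len 1
→ 3: sum 3, len 2
→ 8: sum 11, len 3
→ 8: sum 19, len 4
→ 7 (dropped 0, 3, 8): sum 15, len 2
→ 8 (dropped 8): sum 15, len 2
→ 3: sum 18, len 3
→ 5 (dropped 7): sum 16, len 3
→ 5 (dropped 8): sum 13, len 3
→ 2: sum 15, len 4
→ 9 (dropped 3, 5): sum 16, len 3
→ 2: sum 18, len 4
Longest length seen: 4.

4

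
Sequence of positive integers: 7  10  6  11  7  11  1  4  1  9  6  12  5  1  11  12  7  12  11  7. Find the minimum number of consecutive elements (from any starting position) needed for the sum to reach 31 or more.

3

add 7: running sum 7 < 31
add 10: running sum 17 < 31
add 6: running sum 23 < 31
add 11: shortest ending here [7, 10, 6, 11] sum 34, len 4
add 7: shortest ending here [10, 6, 11, 7] sum 34, len 4
add 11: shortest ending here [6, 11, 7, 11] sum 35, len 4
add 1: shortest ending here [6, 11, 7, 11, 1] sum 36, len 5
add 4: shortest ending here [11, 7, 11, 1, 4] sum 34, len 5
add 1: shortest ending here [11, 7, 11, 1, 4, 1] sum 35, len 6
add 9: shortest ending here [7, 11, 1, 4, 1, 9] sum 33, len 6
add 6: shortest ending here [11, 1, 4, 1, 9, 6] sum 32, len 6
add 12: shortest ending here [4, 1, 9, 6, 12] sum 32, len 5
add 5: shortest ending here [9, 6, 12, 5] sum 32, len 4
add 1: shortest ending here [9, 6, 12, 5, 1] sum 33, len 5
add 11: shortest ending here [6, 12, 5, 1, 11] sum 35, len 5
add 12: shortest ending here [12, 5, 1, 11, 12] sum 41, len 5
add 7: shortest ending here [1, 11, 12, 7] sum 31, len 4
add 12: shortest ending here [12, 7, 12] sum 31, len 3
add 11: shortest ending here [12, 7, 12, 11] sum 42, len 4
add 7: shortest ending here [7, 12, 11, 7] sum 37, len 4
Shortest qualifying length: 3.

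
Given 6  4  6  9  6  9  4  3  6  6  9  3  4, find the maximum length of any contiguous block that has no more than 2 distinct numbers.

add 6: window [6] (1 distinct), len 1
add 4: window [6, 4] (2 distinct), len 2
add 6: window [6, 4, 6] (2 distinct), len 3
add 9: window [6, 9] (2 distinct), len 2
add 6: window [6, 9, 6] (2 distinct), len 3
add 9: window [6, 9, 6, 9] (2 distinct), len 4
add 4: window [9, 4] (2 distinct), len 2
add 3: window [4, 3] (2 distinct), len 2
add 6: window [3, 6] (2 distinct), len 2
add 6: window [3, 6, 6] (2 distinct), len 3
add 9: window [6, 6, 9] (2 distinct), len 3
add 3: window [9, 3] (2 distinct), len 2
add 4: window [3, 4] (2 distinct), len 2
Longest length with ≤2 distinct: 4.

4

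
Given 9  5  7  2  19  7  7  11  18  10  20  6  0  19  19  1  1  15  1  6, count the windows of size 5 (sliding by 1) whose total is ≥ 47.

[9, 5, 7, 2, 19] → sum 42
[5, 7, 2, 19, 7] → sum 40
[7, 2, 19, 7, 7] → sum 42
[2, 19, 7, 7, 11] → sum 46
[19, 7, 7, 11, 18] → sum 62  ≥ 47 ✓
[7, 7, 11, 18, 10] → sum 53  ≥ 47 ✓
[7, 11, 18, 10, 20] → sum 66  ≥ 47 ✓
[11, 18, 10, 20, 6] → sum 65  ≥ 47 ✓
[18, 10, 20, 6, 0] → sum 54  ≥ 47 ✓
[10, 20, 6, 0, 19] → sum 55  ≥ 47 ✓
[20, 6, 0, 19, 19] → sum 64  ≥ 47 ✓
[6, 0, 19, 19, 1] → sum 45
[0, 19, 19, 1, 1] → sum 40
[19, 19, 1, 1, 15] → sum 55  ≥ 47 ✓
[19, 1, 1, 15, 1] → sum 37
[1, 1, 15, 1, 6] → sum 24
8 windows satisfy the condition.

8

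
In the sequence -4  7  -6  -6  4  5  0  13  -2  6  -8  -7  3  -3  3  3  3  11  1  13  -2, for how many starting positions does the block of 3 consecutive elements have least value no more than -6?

8

(-4, 7, -6) → min -6  ≤ -6 ✓
(7, -6, -6) → min -6  ≤ -6 ✓
(-6, -6, 4) → min -6  ≤ -6 ✓
(-6, 4, 5) → min -6  ≤ -6 ✓
(4, 5, 0) → min 0
(5, 0, 13) → min 0
(0, 13, -2) → min -2
(13, -2, 6) → min -2
(-2, 6, -8) → min -8  ≤ -6 ✓
(6, -8, -7) → min -8  ≤ -6 ✓
(-8, -7, 3) → min -8  ≤ -6 ✓
(-7, 3, -3) → min -7  ≤ -6 ✓
(3, -3, 3) → min -3
(-3, 3, 3) → min -3
(3, 3, 3) → min 3
(3, 3, 11) → min 3
(3, 11, 1) → min 1
(11, 1, 13) → min 1
(1, 13, -2) → min -2
8 windows satisfy the condition.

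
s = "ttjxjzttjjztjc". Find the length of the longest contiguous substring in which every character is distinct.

4

[t] len 1
[t] len 1
[t, j] len 2
[t, j, x] len 3
[x, j] len 2
[x, j, z] len 3
[x, j, z, t] len 4
[t] len 1
[t, j] len 2
[j] len 1
[j, z] len 2
[j, z, t] len 3
[z, t, j] len 3
[z, t, j, c] len 4
Longest all-distinct length: 4.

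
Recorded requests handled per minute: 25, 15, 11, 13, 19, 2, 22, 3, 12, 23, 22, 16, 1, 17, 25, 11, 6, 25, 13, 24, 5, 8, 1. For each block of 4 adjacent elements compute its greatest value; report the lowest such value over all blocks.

19

(25, 15, 11, 13) → max 25
(15, 11, 13, 19) → max 19
(11, 13, 19, 2) → max 19
(13, 19, 2, 22) → max 22
(19, 2, 22, 3) → max 22
(2, 22, 3, 12) → max 22
(22, 3, 12, 23) → max 23
(3, 12, 23, 22) → max 23
(12, 23, 22, 16) → max 23
(23, 22, 16, 1) → max 23
(22, 16, 1, 17) → max 22
(16, 1, 17, 25) → max 25
(1, 17, 25, 11) → max 25
(17, 25, 11, 6) → max 25
(25, 11, 6, 25) → max 25
(11, 6, 25, 13) → max 25
(6, 25, 13, 24) → max 25
(25, 13, 24, 5) → max 25
(13, 24, 5, 8) → max 24
(24, 5, 8, 1) → max 24
Lowest of these is 19.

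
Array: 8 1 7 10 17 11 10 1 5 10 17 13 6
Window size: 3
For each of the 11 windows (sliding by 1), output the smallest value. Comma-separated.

1, 1, 7, 10, 10, 1, 1, 1, 5, 10, 6

[8, 1, 7] → min 1
[1, 7, 10] → min 1
[7, 10, 17] → min 7
[10, 17, 11] → min 10
[17, 11, 10] → min 10
[11, 10, 1] → min 1
[10, 1, 5] → min 1
[1, 5, 10] → min 1
[5, 10, 17] → min 5
[10, 17, 13] → min 10
[17, 13, 6] → min 6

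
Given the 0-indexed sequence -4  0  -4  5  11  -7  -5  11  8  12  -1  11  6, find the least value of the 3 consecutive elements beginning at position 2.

Elements at indices 2..4: -4, 5, 11
min(-4, 5, 11) = -4

-4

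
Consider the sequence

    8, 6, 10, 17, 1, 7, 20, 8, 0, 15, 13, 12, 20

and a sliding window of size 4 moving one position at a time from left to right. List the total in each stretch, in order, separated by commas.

[8, 6, 10, 17] → sum 41
[6, 10, 17, 1] → sum 34
[10, 17, 1, 7] → sum 35
[17, 1, 7, 20] → sum 45
[1, 7, 20, 8] → sum 36
[7, 20, 8, 0] → sum 35
[20, 8, 0, 15] → sum 43
[8, 0, 15, 13] → sum 36
[0, 15, 13, 12] → sum 40
[15, 13, 12, 20] → sum 60

41, 34, 35, 45, 36, 35, 43, 36, 40, 60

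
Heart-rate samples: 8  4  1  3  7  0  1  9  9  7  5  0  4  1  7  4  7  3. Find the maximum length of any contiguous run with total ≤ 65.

add 8: [8] sum 8, len 1
add 4: [8, 4] sum 12, len 2
add 1: [8, 4, 1] sum 13, len 3
add 3: [8, 4, 1, 3] sum 16, len 4
add 7: [8, 4, 1, 3, 7] sum 23, len 5
add 0: [8, 4, 1, 3, 7, 0] sum 23, len 6
add 1: [8, 4, 1, 3, 7, 0, 1] sum 24, len 7
add 9: [8, 4, 1, 3, 7, 0, 1, 9] sum 33, len 8
add 9: [8, 4, 1, 3, 7, 0, 1, 9, 9] sum 42, len 9
add 7: [8, 4, 1, 3, 7, 0, 1, 9, 9, 7] sum 49, len 10
add 5: [8, 4, 1, 3, 7, 0, 1, 9, 9, 7, 5] sum 54, len 11
add 0: [8, 4, 1, 3, 7, 0, 1, 9, 9, 7, 5, 0] sum 54, len 12
add 4: [8, 4, 1, 3, 7, 0, 1, 9, 9, 7, 5, 0, 4] sum 58, len 13
add 1: [8, 4, 1, 3, 7, 0, 1, 9, 9, 7, 5, 0, 4, 1] sum 59, len 14
add 7: [4, 1, 3, 7, 0, 1, 9, 9, 7, 5, 0, 4, 1, 7] sum 58, len 14
add 4: [4, 1, 3, 7, 0, 1, 9, 9, 7, 5, 0, 4, 1, 7, 4] sum 62, len 15
add 7: [1, 3, 7, 0, 1, 9, 9, 7, 5, 0, 4, 1, 7, 4, 7] sum 65, len 15
add 3: [7, 0, 1, 9, 9, 7, 5, 0, 4, 1, 7, 4, 7, 3] sum 64, len 14
Longest length seen: 15.

15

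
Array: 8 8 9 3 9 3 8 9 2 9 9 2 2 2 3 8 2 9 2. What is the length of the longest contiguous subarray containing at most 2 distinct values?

7

Extend right; when distinct count exceeds 2, shrink from the left:
add 8: window [8] (1 distinct), len 1
add 8: window [8, 8] (1 distinct), len 2
add 9: window [8, 8, 9] (2 distinct), len 3
add 3: window [9, 3] (2 distinct), len 2
add 9: window [9, 3, 9] (2 distinct), len 3
add 3: window [9, 3, 9, 3] (2 distinct), len 4
add 8: window [3, 8] (2 distinct), len 2
add 9: window [8, 9] (2 distinct), len 2
add 2: window [9, 2] (2 distinct), len 2
add 9: window [9, 2, 9] (2 distinct), len 3
add 9: window [9, 2, 9, 9] (2 distinct), len 4
add 2: window [9, 2, 9, 9, 2] (2 distinct), len 5
add 2: window [9, 2, 9, 9, 2, 2] (2 distinct), len 6
add 2: window [9, 2, 9, 9, 2, 2, 2] (2 distinct), len 7
add 3: window [2, 2, 2, 3] (2 distinct), len 4
add 8: window [3, 8] (2 distinct), len 2
add 2: window [8, 2] (2 distinct), len 2
add 9: window [2, 9] (2 distinct), len 2
add 2: window [2, 9, 2] (2 distinct), len 3
Longest length with ≤2 distinct: 7.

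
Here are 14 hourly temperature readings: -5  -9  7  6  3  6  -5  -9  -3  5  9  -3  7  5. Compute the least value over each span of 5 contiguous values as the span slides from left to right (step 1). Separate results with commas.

[-5, -9, 7, 6, 3] → min -9
[-9, 7, 6, 3, 6] → min -9
[7, 6, 3, 6, -5] → min -5
[6, 3, 6, -5, -9] → min -9
[3, 6, -5, -9, -3] → min -9
[6, -5, -9, -3, 5] → min -9
[-5, -9, -3, 5, 9] → min -9
[-9, -3, 5, 9, -3] → min -9
[-3, 5, 9, -3, 7] → min -3
[5, 9, -3, 7, 5] → min -3

-9, -9, -5, -9, -9, -9, -9, -9, -3, -3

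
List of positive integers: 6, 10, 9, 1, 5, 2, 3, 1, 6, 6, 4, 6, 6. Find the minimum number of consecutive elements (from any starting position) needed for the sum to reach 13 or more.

add 6: running sum 6 < 13
end 1: [6, 10] sum 16, len 2
end 2: [10, 9] sum 19, len 2
end 3: [10, 9, 1] sum 20, len 3
end 4: [9, 1, 5] sum 15, len 3
end 5: [9, 1, 5, 2] sum 17, len 4
end 6: [9, 1, 5, 2, 3] sum 20, len 5
end 7: [9, 1, 5, 2, 3, 1] sum 21, len 6
end 8: [5, 2, 3, 1, 6] sum 17, len 5
end 9: [1, 6, 6] sum 13, len 3
end 10: [6, 6, 4] sum 16, len 3
end 11: [6, 4, 6] sum 16, len 3
end 12: [4, 6, 6] sum 16, len 3
Shortest qualifying length: 2.

2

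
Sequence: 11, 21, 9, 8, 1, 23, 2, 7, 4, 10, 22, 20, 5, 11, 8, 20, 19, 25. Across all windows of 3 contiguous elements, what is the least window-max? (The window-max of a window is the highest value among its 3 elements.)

7

Each size-3 window and its max:
[11, 21, 9] → max 21
[21, 9, 8] → max 21
[9, 8, 1] → max 9
[8, 1, 23] → max 23
[1, 23, 2] → max 23
[23, 2, 7] → max 23
[2, 7, 4] → max 7
[7, 4, 10] → max 10
[4, 10, 22] → max 22
[10, 22, 20] → max 22
[22, 20, 5] → max 22
[20, 5, 11] → max 20
[5, 11, 8] → max 11
[11, 8, 20] → max 20
[8, 20, 19] → max 20
[20, 19, 25] → max 25
Least of these is 7.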